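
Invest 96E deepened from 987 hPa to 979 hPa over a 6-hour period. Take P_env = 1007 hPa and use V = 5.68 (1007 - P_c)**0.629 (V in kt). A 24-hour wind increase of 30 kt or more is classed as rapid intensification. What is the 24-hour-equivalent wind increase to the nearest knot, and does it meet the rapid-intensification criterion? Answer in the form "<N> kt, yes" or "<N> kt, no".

35 kt, yes

V₁: ΔP = 20, V ≈ 5.68 × 20^0.629 ≈ 37.38 kt.
V₂: ΔP = 28, V ≈ 5.68 × 28^0.629 ≈ 46.20 kt.
ΔV over 6 h = 8.82 kt → 24 h equivalent = 8.82 × 24/6 ≈ 35.28 kt.
35 kt ≥ 30 kt ⇒ rapid intensification.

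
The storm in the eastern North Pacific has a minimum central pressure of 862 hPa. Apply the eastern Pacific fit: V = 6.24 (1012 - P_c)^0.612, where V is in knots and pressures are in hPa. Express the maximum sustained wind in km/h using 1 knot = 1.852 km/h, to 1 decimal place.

ΔP = 1012 − 862 = 150 hPa.
V ≈ 6.24 × 150^0.612 = 6.24 × 21.467 ≈ 133.953 kt.
133.953 × 1.852 ≈ 248.08 km/h → 248.1 km/h.

248.1 km/h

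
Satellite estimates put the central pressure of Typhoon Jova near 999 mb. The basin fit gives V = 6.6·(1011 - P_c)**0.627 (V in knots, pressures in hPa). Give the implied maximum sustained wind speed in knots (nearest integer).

31 kt

ΔP = 1011 − 999 = 12 mb.
12^0.627 ≈ 4.749.
V ≈ 6.6 × 4.749 ≈ 31.3 kt.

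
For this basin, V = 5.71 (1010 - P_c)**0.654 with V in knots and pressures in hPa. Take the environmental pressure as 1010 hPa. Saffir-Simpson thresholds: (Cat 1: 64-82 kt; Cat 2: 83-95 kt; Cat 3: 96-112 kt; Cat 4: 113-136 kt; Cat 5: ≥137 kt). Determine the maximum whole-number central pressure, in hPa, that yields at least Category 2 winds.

Category 2 begins at V = 83 kt.
Required ΔP = (83/5.71)^(1/0.654) = 14.536^1.529 ≈ 59.90 hPa.
P_c ≤ 1010 − 59.90 = 950.10, so the highest integer P_c is 950 hPa.

950 hPa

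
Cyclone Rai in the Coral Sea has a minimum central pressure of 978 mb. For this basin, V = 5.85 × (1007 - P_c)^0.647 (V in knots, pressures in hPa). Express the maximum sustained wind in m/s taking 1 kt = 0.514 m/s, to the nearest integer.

27 m/s

ΔP = 1007 − 978 = 29 mb.
V ≈ 5.85 × 29^0.647 = 5.85 × 8.834 ≈ 51.681 kt.
51.681 × 0.514 ≈ 26.56 m/s → 27 m/s.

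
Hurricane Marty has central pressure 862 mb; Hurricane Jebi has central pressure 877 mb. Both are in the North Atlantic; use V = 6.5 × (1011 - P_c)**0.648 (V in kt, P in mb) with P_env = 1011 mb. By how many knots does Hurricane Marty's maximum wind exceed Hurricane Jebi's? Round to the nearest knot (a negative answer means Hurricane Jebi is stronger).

11 kt

Hurricane Marty: ΔP = 149; V ≈ 6.5 × 149^0.648 ≈ 166.39 kt.
Hurricane Jebi: ΔP = 134; V ≈ 6.5 × 134^0.648 ≈ 155.34 kt.
Difference ≈ 166.39 − 155.34 = 11.05 → 11 kt.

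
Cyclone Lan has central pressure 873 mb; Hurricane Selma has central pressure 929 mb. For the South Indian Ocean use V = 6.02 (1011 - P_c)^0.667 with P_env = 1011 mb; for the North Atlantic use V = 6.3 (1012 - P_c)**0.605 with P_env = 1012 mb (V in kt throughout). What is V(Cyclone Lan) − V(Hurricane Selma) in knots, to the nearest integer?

Cyclone Lan: ΔP = 138; V ≈ 6.02 × 138^0.667 ≈ 161.03 kt.
Hurricane Selma: ΔP = 83; V ≈ 6.3 × 83^0.605 ≈ 91.28 kt.
Difference ≈ 161.03 − 91.28 = 69.75 → 70 kt.

70 kt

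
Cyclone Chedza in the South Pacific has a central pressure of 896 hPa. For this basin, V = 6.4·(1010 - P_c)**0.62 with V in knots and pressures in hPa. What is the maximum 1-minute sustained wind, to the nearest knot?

ΔP = 1010 − 896 = 114 hPa.
114^0.62 ≈ 18.849.
V ≈ 6.4 × 18.849 ≈ 120.6 kt.

121 kt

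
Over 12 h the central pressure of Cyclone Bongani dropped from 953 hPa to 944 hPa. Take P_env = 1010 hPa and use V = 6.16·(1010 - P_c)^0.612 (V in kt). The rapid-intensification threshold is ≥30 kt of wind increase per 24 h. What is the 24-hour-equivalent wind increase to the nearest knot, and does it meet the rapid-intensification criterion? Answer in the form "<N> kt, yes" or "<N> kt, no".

V₁: ΔP = 57, V ≈ 6.16 × 57^0.612 ≈ 73.14 kt.
V₂: ΔP = 66, V ≈ 6.16 × 66^0.612 ≈ 80.01 kt.
ΔV over 12 h = 6.87 kt → 24 h equivalent = 6.87 × 24/12 ≈ 13.74 kt.
14 kt < 30 kt ⇒ not rapid intensification.

14 kt, no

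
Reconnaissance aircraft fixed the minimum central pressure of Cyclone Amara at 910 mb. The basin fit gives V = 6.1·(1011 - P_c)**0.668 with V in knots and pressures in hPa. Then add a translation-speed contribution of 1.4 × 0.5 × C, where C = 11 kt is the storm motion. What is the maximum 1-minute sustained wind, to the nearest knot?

141 kt

ΔP = 1011 − 910 = 101 mb.
101^0.668 ≈ 21.822.
V ≈ 6.1 × 21.822 ≈ 133.1 kt.
Translation term: 1.4 × 0.5 × 11 = 7.7 kt.
Corrected V ≈ 140.8 kt → 141 kt.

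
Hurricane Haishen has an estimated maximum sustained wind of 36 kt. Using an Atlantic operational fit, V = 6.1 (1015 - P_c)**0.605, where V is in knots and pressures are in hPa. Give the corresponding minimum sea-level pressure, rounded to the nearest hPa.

ΔP = (V / 6.1)^(1/0.605) = (36/6.1)^1.653.
36/6.1 = 5.902; 5.902^1.653 ≈ 18.81 hPa.
P_c = 1015 − 18.81 = 996.19 ≈ 996 hPa.

996 hPa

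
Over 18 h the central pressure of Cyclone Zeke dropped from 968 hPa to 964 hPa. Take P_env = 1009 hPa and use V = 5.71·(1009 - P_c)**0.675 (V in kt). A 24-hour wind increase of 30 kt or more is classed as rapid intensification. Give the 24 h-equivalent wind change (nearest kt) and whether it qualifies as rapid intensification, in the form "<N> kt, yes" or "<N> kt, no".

V₁: ΔP = 41, V ≈ 5.71 × 41^0.675 ≈ 70.03 kt.
V₂: ΔP = 45, V ≈ 5.71 × 45^0.675 ≈ 74.57 kt.
ΔV over 18 h = 4.54 kt → 24 h equivalent = 4.54 × 24/18 ≈ 6.05 kt.
6 kt < 30 kt ⇒ not rapid intensification.

6 kt, no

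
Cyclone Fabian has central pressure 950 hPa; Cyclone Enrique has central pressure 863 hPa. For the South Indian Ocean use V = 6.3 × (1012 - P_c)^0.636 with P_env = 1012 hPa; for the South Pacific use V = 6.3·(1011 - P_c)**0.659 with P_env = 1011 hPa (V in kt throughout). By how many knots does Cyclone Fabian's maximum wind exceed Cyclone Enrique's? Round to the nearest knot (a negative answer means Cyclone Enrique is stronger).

-83 kt

Cyclone Fabian: ΔP = 62; V ≈ 6.3 × 62^0.636 ≈ 86.96 kt.
Cyclone Enrique: ΔP = 148; V ≈ 6.3 × 148^0.659 ≈ 169.65 kt.
Difference ≈ 86.96 − 169.65 = -82.69 → -83 kt.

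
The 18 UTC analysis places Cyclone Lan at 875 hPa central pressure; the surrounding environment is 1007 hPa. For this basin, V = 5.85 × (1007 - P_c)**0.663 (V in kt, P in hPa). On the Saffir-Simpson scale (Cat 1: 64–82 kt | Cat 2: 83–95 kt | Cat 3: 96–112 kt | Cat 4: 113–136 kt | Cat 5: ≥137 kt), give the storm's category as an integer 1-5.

5

ΔP = 1007 − 875 = 132 hPa.
V ≈ 5.85 × 132^0.663 = 5.85 × 25.46 ≈ 149 kt.
149 kt falls in the Category 5 band.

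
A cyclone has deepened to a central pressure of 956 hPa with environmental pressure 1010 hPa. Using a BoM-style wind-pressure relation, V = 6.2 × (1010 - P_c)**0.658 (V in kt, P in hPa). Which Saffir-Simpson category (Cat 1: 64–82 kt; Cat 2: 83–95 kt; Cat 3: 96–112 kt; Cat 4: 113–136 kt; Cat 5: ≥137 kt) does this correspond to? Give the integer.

ΔP = 1010 − 956 = 54 hPa.
V ≈ 6.2 × 54^0.658 = 6.2 × 13.80 ≈ 86 kt.
86 kt falls in the Category 2 band.

2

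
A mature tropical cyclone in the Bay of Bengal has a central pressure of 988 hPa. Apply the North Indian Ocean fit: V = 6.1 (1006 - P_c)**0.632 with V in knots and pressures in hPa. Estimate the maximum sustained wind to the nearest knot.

38 kt

ΔP = 1006 − 988 = 18 hPa.
18^0.632 ≈ 6.213.
V ≈ 6.1 × 6.213 ≈ 37.9 kt.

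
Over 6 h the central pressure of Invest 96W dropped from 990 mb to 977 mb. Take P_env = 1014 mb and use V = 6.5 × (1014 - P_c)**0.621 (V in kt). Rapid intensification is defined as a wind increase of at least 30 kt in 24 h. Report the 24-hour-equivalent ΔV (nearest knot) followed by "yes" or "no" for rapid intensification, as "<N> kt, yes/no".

58 kt, yes

V₁: ΔP = 24, V ≈ 6.5 × 24^0.621 ≈ 46.78 kt.
V₂: ΔP = 37, V ≈ 6.5 × 37^0.621 ≈ 61.20 kt.
ΔV over 6 h = 14.42 kt → 24 h equivalent = 14.42 × 24/6 ≈ 57.68 kt.
58 kt ≥ 30 kt ⇒ rapid intensification.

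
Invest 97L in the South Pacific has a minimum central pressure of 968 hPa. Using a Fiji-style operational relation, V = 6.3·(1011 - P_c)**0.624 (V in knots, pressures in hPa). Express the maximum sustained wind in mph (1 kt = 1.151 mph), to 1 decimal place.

ΔP = 1011 − 968 = 43 hPa.
V ≈ 6.3 × 43^0.624 = 6.3 × 10.454 ≈ 65.860 kt.
65.860 × 1.151 ≈ 75.81 mph → 75.8 mph.

75.8 mph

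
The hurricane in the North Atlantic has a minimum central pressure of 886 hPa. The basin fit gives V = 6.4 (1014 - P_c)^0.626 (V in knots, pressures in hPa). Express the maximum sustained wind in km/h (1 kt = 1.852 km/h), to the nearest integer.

ΔP = 1014 − 886 = 128 hPa.
V ≈ 6.4 × 128^0.626 = 6.4 × 20.850 ≈ 133.442 kt.
133.442 × 1.852 ≈ 247.14 km/h → 247 km/h.

247 km/h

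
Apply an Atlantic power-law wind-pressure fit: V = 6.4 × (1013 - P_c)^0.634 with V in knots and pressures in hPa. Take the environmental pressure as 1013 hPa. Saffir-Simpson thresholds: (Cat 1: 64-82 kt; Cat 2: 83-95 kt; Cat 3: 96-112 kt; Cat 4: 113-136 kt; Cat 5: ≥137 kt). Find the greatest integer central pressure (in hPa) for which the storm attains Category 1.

975 hPa

Category 1 begins at V = 64 kt.
Required ΔP = (64/6.4)^(1/0.634) = 10.000^1.577 ≈ 37.78 hPa.
P_c ≤ 1013 − 37.78 = 975.22, so the highest integer P_c is 975 hPa.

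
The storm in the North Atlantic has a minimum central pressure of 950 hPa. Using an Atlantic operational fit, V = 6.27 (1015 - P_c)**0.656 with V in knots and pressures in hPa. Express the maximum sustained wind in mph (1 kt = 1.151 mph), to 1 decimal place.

ΔP = 1015 − 950 = 65 hPa.
V ≈ 6.27 × 65^0.656 = 6.27 × 15.462 ≈ 96.948 kt.
96.948 × 1.151 ≈ 111.59 mph → 111.6 mph.

111.6 mph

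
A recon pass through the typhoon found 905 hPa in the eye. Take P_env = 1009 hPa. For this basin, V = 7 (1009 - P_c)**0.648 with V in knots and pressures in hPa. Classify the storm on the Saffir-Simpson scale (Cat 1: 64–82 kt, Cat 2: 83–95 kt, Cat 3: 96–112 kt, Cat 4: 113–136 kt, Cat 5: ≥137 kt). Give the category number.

5

ΔP = 1009 − 905 = 104 hPa.
V ≈ 7 × 104^0.648 = 7 × 20.28 ≈ 142 kt.
142 kt falls in the Category 5 band.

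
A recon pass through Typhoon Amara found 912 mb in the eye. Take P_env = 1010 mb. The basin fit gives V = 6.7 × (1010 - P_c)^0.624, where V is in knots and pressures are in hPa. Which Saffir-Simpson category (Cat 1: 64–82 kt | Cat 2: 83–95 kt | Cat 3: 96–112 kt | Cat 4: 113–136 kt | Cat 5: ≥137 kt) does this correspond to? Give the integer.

4

ΔP = 1010 − 912 = 98 mb.
V ≈ 6.7 × 98^0.624 = 6.7 × 17.48 ≈ 117 kt.
117 kt falls in the Category 4 band.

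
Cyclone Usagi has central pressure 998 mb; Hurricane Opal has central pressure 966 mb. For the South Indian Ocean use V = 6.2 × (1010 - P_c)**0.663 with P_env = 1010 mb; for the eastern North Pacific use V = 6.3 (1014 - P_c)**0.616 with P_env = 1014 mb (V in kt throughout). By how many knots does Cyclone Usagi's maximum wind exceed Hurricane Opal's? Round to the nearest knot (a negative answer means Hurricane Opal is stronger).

-36 kt

Cyclone Usagi: ΔP = 12; V ≈ 6.2 × 12^0.663 ≈ 32.20 kt.
Hurricane Opal: ΔP = 48; V ≈ 6.3 × 48^0.616 ≈ 68.39 kt.
Difference ≈ 32.20 − 68.39 = -36.19 → -36 kt.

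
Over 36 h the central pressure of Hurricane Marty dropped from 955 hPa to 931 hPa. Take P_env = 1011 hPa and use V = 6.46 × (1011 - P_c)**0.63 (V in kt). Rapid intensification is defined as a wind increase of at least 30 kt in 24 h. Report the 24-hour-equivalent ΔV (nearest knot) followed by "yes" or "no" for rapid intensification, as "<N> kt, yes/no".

V₁: ΔP = 56, V ≈ 6.46 × 56^0.63 ≈ 81.58 kt.
V₂: ΔP = 80, V ≈ 6.46 × 80^0.63 ≈ 102.14 kt.
ΔV over 36 h = 20.56 kt → 24 h equivalent = 20.56 × 24/36 ≈ 13.71 kt.
14 kt < 30 kt ⇒ not rapid intensification.

14 kt, no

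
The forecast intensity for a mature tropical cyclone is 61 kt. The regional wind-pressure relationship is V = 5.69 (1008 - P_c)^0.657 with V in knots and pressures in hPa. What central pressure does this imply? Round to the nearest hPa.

971 hPa

ΔP = (V / 5.69)^(1/0.657) = (61/5.69)^1.522.
61/5.69 = 10.721; 10.721^1.522 ≈ 36.99 hPa.
P_c = 1008 − 36.99 = 971.01 ≈ 971 hPa.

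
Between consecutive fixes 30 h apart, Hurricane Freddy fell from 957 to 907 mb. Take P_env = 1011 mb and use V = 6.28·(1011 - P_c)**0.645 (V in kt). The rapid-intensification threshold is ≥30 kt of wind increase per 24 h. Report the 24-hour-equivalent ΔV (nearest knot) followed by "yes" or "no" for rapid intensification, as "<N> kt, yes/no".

V₁: ΔP = 54, V ≈ 6.28 × 54^0.645 ≈ 82.29 kt.
V₂: ΔP = 104, V ≈ 6.28 × 104^0.645 ≈ 125.59 kt.
ΔV over 30 h = 43.30 kt → 24 h equivalent = 43.30 × 24/30 ≈ 34.64 kt.
35 kt ≥ 30 kt ⇒ rapid intensification.

35 kt, yes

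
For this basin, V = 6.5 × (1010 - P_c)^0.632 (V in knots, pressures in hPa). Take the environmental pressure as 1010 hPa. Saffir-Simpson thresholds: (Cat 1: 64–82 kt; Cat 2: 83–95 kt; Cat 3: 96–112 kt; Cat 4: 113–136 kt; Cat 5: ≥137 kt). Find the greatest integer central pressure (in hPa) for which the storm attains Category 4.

918 hPa

Category 4 begins at V = 113 kt.
Required ΔP = (113/6.5)^(1/0.632) = 17.385^1.582 ≈ 91.68 hPa.
P_c ≤ 1010 − 91.68 = 918.32, so the highest integer P_c is 918 hPa.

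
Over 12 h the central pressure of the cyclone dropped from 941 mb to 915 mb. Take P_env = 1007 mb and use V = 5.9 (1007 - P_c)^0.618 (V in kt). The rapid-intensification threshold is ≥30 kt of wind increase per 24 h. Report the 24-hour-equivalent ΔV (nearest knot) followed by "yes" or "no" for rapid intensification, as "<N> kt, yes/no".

36 kt, yes

V₁: ΔP = 66, V ≈ 5.9 × 66^0.618 ≈ 78.58 kt.
V₂: ΔP = 92, V ≈ 5.9 × 92^0.618 ≈ 96.49 kt.
ΔV over 12 h = 17.91 kt → 24 h equivalent = 17.91 × 24/12 ≈ 35.82 kt.
36 kt ≥ 30 kt ⇒ rapid intensification.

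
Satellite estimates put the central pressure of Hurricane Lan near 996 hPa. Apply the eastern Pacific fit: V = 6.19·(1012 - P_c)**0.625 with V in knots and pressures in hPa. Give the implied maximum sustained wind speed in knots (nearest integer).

ΔP = 1012 − 996 = 16 hPa.
16^0.625 ≈ 5.657.
V ≈ 6.19 × 5.657 ≈ 35.0 kt.

35 kt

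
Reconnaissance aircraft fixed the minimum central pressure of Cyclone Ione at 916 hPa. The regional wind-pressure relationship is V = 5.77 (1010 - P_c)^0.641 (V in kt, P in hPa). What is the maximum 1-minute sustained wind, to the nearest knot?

ΔP = 1010 − 916 = 94 hPa.
94^0.641 ≈ 18.398.
V ≈ 5.77 × 18.398 ≈ 106.2 kt.

106 kt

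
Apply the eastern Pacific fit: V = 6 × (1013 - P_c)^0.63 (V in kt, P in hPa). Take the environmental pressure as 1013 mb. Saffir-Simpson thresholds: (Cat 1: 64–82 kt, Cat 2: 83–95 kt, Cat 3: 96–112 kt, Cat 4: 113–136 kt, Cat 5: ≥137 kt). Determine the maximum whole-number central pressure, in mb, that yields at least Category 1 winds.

Category 1 begins at V = 64 kt.
Required ΔP = (64/6)^(1/0.63) = 10.667^1.587 ≈ 42.83 mb.
P_c ≤ 1013 − 42.83 = 970.17, so the highest integer P_c is 970 mb.

970 mb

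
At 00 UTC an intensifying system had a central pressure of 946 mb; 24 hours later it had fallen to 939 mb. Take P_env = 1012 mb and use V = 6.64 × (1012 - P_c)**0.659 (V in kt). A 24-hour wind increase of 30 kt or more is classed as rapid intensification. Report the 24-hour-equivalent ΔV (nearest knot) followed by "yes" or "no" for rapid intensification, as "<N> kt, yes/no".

V₁: ΔP = 66, V ≈ 6.64 × 66^0.659 ≈ 105.01 kt.
V₂: ΔP = 73, V ≈ 6.64 × 73^0.659 ≈ 112.23 kt.
ΔV over 24 h = 7.22 kt → 24 h equivalent = 7.22 × 24/24 ≈ 7.22 kt.
7 kt < 30 kt ⇒ not rapid intensification.

7 kt, no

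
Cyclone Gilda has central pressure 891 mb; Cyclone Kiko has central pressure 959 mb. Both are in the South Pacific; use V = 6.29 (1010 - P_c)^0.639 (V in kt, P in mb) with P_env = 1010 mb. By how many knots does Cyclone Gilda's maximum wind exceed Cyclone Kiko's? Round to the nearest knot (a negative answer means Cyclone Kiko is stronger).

56 kt

Cyclone Gilda: ΔP = 119; V ≈ 6.29 × 119^0.639 ≈ 133.33 kt.
Cyclone Kiko: ΔP = 51; V ≈ 6.29 × 51^0.639 ≈ 77.59 kt.
Difference ≈ 133.33 − 77.59 = 55.74 → 56 kt.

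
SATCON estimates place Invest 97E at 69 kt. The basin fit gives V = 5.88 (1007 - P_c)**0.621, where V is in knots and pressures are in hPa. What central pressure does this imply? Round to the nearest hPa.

954 hPa

ΔP = (V / 5.88)^(1/0.621) = (69/5.88)^1.610.
69/5.88 = 11.735; 11.735^1.610 ≈ 52.74 hPa.
P_c = 1007 − 52.74 = 954.26 ≈ 954 hPa.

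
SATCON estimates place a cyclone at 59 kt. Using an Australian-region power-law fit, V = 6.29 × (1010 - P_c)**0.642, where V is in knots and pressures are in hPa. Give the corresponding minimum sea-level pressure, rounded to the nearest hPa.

977 hPa

ΔP = (V / 6.29)^(1/0.642) = (59/6.29)^1.558.
59/6.29 = 9.380; 9.380^1.558 ≈ 32.68 hPa.
P_c = 1010 − 32.68 = 977.32 ≈ 977 hPa.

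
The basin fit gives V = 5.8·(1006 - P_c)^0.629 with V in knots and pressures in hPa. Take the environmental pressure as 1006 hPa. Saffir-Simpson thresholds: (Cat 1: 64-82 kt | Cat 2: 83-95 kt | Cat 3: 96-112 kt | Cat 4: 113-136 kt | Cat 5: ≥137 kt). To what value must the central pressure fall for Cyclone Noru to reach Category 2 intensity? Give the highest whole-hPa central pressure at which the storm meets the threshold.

Category 2 begins at V = 83 kt.
Required ΔP = (83/5.8)^(1/0.629) = 14.310^1.590 ≈ 68.75 hPa.
P_c ≤ 1006 − 68.75 = 937.25, so the highest integer P_c is 937 hPa.

937 hPa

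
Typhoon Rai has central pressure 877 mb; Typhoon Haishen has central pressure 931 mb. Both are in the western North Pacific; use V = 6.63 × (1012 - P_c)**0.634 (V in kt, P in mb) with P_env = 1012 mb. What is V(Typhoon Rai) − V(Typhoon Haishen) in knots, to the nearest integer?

41 kt

Typhoon Rai: ΔP = 135; V ≈ 6.63 × 135^0.634 ≈ 148.64 kt.
Typhoon Haishen: ΔP = 81; V ≈ 6.63 × 81^0.634 ≈ 107.52 kt.
Difference ≈ 148.64 − 107.52 = 41.12 → 41 kt.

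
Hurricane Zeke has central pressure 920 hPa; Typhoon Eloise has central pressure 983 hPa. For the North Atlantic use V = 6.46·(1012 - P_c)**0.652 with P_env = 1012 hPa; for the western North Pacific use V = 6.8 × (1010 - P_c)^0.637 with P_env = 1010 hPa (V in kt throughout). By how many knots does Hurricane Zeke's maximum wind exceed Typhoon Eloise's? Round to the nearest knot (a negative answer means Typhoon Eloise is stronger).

68 kt

Hurricane Zeke: ΔP = 92; V ≈ 6.46 × 92^0.652 ≈ 123.20 kt.
Typhoon Eloise: ΔP = 27; V ≈ 6.8 × 27^0.637 ≈ 55.50 kt.
Difference ≈ 123.20 − 55.50 = 67.70 → 68 kt.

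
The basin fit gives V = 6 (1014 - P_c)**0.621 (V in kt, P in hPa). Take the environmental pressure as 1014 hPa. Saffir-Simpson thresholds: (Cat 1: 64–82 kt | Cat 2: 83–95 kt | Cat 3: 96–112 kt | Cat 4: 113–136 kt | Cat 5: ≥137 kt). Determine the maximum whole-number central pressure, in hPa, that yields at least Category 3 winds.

927 hPa

Category 3 begins at V = 96 kt.
Required ΔP = (96/6)^(1/0.621) = 16.000^1.610 ≈ 86.90 hPa.
P_c ≤ 1014 − 86.90 = 927.10, so the highest integer P_c is 927 hPa.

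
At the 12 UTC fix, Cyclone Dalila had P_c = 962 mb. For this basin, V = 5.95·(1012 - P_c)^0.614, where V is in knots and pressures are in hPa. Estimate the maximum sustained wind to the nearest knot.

ΔP = 1012 − 962 = 50 mb.
50^0.614 ≈ 11.045.
V ≈ 5.95 × 11.045 ≈ 65.7 kt.

66 kt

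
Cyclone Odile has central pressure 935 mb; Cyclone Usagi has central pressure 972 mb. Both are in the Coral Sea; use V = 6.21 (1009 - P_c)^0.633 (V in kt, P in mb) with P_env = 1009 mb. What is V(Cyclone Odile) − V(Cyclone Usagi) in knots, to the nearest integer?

Cyclone Odile: ΔP = 74; V ≈ 6.21 × 74^0.633 ≈ 94.69 kt.
Cyclone Usagi: ΔP = 37; V ≈ 6.21 × 37^0.633 ≈ 61.06 kt.
Difference ≈ 94.69 − 61.06 = 33.63 → 34 kt.

34 kt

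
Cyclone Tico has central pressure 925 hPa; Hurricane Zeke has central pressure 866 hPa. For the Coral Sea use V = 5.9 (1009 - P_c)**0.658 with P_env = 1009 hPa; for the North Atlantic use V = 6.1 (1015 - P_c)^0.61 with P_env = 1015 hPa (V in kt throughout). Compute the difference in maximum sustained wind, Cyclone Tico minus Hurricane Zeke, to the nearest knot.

-20 kt

Cyclone Tico: ΔP = 84; V ≈ 5.9 × 84^0.658 ≈ 108.90 kt.
Hurricane Zeke: ΔP = 149; V ≈ 6.1 × 149^0.61 ≈ 129.11 kt.
Difference ≈ 108.90 − 129.11 = -20.21 → -20 kt.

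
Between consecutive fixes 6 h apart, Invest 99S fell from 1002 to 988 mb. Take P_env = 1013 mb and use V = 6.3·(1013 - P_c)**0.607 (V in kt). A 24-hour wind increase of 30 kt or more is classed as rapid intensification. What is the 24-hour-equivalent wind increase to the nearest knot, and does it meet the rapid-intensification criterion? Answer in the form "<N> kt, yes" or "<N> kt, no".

70 kt, yes

V₁: ΔP = 11, V ≈ 6.3 × 11^0.607 ≈ 27.01 kt.
V₂: ΔP = 25, V ≈ 6.3 × 25^0.607 ≈ 44.45 kt.
ΔV over 6 h = 17.44 kt → 24 h equivalent = 17.44 × 24/6 ≈ 69.76 kt.
70 kt ≥ 30 kt ⇒ rapid intensification.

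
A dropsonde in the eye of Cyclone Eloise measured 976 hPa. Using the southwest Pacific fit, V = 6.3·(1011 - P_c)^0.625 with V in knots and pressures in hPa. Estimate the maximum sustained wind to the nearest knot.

58 kt

ΔP = 1011 − 976 = 35 hPa.
35^0.625 ≈ 9.227.
V ≈ 6.3 × 9.227 ≈ 58.1 kt.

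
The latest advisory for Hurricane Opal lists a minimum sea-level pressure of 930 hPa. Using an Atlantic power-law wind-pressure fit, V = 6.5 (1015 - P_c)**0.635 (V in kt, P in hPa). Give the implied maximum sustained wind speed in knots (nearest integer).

ΔP = 1015 − 930 = 85 hPa.
85^0.635 ≈ 16.795.
V ≈ 6.5 × 16.795 ≈ 109.2 kt.

109 kt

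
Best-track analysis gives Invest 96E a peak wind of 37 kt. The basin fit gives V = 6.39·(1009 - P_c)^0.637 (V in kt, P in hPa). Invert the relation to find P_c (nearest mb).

ΔP = (V / 6.39)^(1/0.637) = (37/6.39)^1.570.
37/6.39 = 5.790; 5.790^1.570 ≈ 15.75 mb.
P_c = 1009 − 15.75 = 993.25 ≈ 993 mb.

993 mb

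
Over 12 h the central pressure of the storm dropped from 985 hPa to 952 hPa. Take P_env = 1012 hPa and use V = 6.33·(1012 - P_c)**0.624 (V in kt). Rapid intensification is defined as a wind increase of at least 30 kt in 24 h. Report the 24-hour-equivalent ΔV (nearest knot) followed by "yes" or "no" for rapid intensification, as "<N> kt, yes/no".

V₁: ΔP = 27, V ≈ 6.33 × 27^0.624 ≈ 49.50 kt.
V₂: ΔP = 60, V ≈ 6.33 × 60^0.624 ≈ 81.46 kt.
ΔV over 12 h = 31.96 kt → 24 h equivalent = 31.96 × 24/12 ≈ 63.92 kt.
64 kt ≥ 30 kt ⇒ rapid intensification.

64 kt, yes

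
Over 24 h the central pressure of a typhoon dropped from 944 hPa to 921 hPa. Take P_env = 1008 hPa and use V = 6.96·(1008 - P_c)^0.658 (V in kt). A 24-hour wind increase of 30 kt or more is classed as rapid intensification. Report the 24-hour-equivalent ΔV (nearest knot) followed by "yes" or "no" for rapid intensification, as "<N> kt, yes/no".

24 kt, no

V₁: ΔP = 64, V ≈ 6.96 × 64^0.658 ≈ 107.42 kt.
V₂: ΔP = 87, V ≈ 6.96 × 87^0.658 ≈ 131.47 kt.
ΔV over 24 h = 24.05 kt → 24 h equivalent = 24.05 × 24/24 ≈ 24.05 kt.
24 kt < 30 kt ⇒ not rapid intensification.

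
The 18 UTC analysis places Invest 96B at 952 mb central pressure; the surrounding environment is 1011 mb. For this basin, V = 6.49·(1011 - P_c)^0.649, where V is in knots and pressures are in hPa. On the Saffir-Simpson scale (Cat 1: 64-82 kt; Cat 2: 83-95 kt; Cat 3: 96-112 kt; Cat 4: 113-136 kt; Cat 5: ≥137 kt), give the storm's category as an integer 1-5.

2

ΔP = 1011 − 952 = 59 mb.
V ≈ 6.49 × 59^0.649 = 6.49 × 14.10 ≈ 92 kt.
92 kt falls in the Category 2 band.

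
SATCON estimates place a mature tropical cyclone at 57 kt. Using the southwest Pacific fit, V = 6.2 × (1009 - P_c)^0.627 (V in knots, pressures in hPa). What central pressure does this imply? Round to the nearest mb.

ΔP = (V / 6.2)^(1/0.627) = (57/6.2)^1.595.
57/6.2 = 9.194; 9.194^1.595 ≈ 34.41 mb.
P_c = 1009 − 34.41 = 974.59 ≈ 975 mb.

975 mb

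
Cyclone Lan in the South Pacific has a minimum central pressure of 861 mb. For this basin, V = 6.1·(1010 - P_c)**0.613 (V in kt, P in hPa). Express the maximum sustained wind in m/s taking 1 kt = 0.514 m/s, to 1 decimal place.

67.4 m/s

ΔP = 1010 − 861 = 149 mb.
V ≈ 6.1 × 149^0.613 = 6.1 × 21.486 ≈ 131.067 kt.
131.067 × 0.514 ≈ 67.37 m/s → 67.4 m/s.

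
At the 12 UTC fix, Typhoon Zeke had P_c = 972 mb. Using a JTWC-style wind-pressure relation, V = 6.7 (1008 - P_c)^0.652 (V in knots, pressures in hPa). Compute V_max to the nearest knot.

69 kt

ΔP = 1008 − 972 = 36 mb.
36^0.652 ≈ 10.344.
V ≈ 6.7 × 10.344 ≈ 69.3 kt.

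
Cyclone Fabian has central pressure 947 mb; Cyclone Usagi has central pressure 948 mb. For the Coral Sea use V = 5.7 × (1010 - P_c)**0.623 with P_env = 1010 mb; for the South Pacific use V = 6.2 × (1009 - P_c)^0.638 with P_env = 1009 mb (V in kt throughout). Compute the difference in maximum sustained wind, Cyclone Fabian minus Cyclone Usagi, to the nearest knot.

-10 kt

Cyclone Fabian: ΔP = 63; V ≈ 5.7 × 63^0.623 ≈ 75.31 kt.
Cyclone Usagi: ΔP = 61; V ≈ 6.2 × 61^0.638 ≈ 85.39 kt.
Difference ≈ 75.31 − 85.39 = -10.08 → -10 kt.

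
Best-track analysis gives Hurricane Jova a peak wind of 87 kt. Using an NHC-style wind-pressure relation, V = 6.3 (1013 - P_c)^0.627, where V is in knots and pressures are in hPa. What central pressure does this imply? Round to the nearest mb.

947 mb

ΔP = (V / 6.3)^(1/0.627) = (87/6.3)^1.595.
87/6.3 = 13.810; 13.810^1.595 ≈ 65.84 mb.
P_c = 1013 − 65.84 = 947.16 ≈ 947 mb.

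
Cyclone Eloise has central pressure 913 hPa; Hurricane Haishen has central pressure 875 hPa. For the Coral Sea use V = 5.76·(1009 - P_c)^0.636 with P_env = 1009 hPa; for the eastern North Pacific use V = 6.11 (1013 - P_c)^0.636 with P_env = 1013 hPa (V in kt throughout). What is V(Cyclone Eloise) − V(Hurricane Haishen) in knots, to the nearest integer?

Cyclone Eloise: ΔP = 96; V ≈ 5.76 × 96^0.636 ≈ 104.99 kt.
Hurricane Haishen: ΔP = 138; V ≈ 6.11 × 138^0.636 ≈ 140.28 kt.
Difference ≈ 104.99 − 140.28 = -35.29 → -35 kt.

-35 kt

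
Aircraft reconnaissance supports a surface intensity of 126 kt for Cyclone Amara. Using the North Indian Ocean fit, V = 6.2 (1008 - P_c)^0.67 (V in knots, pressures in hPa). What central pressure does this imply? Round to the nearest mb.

ΔP = (V / 6.2)^(1/0.67) = (126/6.2)^1.493.
126/6.2 = 20.323; 20.323^1.493 ≈ 89.58 mb.
P_c = 1008 − 89.58 = 918.42 ≈ 918 mb.

918 mb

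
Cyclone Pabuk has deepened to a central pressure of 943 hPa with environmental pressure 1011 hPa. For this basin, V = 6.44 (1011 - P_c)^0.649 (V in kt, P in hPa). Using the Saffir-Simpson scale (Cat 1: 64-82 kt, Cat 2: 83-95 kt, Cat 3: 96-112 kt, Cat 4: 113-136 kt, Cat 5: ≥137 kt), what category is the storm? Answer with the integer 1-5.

ΔP = 1011 − 943 = 68 hPa.
V ≈ 6.44 × 68^0.649 = 6.44 × 15.46 ≈ 100 kt.
100 kt falls in the Category 3 band.

3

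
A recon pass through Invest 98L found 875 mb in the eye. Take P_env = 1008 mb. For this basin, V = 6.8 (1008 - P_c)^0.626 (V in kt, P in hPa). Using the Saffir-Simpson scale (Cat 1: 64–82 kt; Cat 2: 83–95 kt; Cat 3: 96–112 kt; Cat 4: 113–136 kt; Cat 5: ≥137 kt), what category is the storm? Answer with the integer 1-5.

5

ΔP = 1008 − 875 = 133 mb.
V ≈ 6.8 × 133^0.626 = 6.8 × 21.36 ≈ 145 kt.
145 kt falls in the Category 5 band.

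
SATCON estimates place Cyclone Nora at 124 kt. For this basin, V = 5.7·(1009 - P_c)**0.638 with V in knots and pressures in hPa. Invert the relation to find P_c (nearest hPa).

884 hPa

ΔP = (V / 5.7)^(1/0.638) = (124/5.7)^1.567.
124/5.7 = 21.754; 21.754^1.567 ≈ 124.87 hPa.
P_c = 1009 − 124.87 = 884.13 ≈ 884 hPa.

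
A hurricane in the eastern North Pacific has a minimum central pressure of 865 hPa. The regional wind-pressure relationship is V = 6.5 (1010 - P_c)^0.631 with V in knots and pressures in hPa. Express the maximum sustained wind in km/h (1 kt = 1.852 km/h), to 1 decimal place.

278.2 km/h

ΔP = 1010 − 865 = 145 hPa.
V ≈ 6.5 × 145^0.631 = 6.5 × 23.111 ≈ 150.223 kt.
150.223 × 1.852 ≈ 278.21 km/h → 278.2 km/h.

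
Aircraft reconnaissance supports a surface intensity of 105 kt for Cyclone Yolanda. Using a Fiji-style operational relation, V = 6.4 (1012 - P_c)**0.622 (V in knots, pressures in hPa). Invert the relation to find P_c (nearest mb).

922 mb

ΔP = (V / 6.4)^(1/0.622) = (105/6.4)^1.608.
105/6.4 = 16.406; 16.406^1.608 ≈ 89.82 mb.
P_c = 1012 − 89.82 = 922.18 ≈ 922 mb.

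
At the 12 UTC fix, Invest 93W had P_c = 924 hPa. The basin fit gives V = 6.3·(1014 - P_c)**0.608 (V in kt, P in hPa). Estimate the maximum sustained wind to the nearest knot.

97 kt

ΔP = 1014 − 924 = 90 hPa.
90^0.608 ≈ 15.423.
V ≈ 6.3 × 15.423 ≈ 97.2 kt.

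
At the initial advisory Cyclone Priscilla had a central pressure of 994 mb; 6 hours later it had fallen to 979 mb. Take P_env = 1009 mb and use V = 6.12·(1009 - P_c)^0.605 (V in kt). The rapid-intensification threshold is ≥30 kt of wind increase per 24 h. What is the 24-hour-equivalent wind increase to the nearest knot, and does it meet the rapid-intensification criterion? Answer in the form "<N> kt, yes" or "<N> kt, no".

66 kt, yes

V₁: ΔP = 15, V ≈ 6.12 × 15^0.605 ≈ 31.50 kt.
V₂: ΔP = 30, V ≈ 6.12 × 30^0.605 ≈ 47.91 kt.
ΔV over 6 h = 16.41 kt → 24 h equivalent = 16.41 × 24/6 ≈ 65.64 kt.
66 kt ≥ 30 kt ⇒ rapid intensification.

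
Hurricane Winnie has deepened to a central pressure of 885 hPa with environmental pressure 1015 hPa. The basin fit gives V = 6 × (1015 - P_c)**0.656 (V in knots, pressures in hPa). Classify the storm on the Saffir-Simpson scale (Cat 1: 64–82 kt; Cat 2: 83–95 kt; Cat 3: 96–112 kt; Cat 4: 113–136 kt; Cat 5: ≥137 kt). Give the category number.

5

ΔP = 1015 − 885 = 130 hPa.
V ≈ 6 × 130^0.656 = 6 × 24.36 ≈ 146 kt.
146 kt falls in the Category 5 band.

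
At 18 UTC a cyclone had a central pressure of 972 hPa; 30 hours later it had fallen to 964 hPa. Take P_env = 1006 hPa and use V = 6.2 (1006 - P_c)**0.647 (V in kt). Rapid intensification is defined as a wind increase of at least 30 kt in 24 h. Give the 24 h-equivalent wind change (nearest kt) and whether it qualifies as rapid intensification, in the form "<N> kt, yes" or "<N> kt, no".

7 kt, no

V₁: ΔP = 34, V ≈ 6.2 × 34^0.647 ≈ 60.71 kt.
V₂: ΔP = 42, V ≈ 6.2 × 42^0.647 ≈ 69.60 kt.
ΔV over 30 h = 8.89 kt → 24 h equivalent = 8.89 × 24/30 ≈ 7.11 kt.
7 kt < 30 kt ⇒ not rapid intensification.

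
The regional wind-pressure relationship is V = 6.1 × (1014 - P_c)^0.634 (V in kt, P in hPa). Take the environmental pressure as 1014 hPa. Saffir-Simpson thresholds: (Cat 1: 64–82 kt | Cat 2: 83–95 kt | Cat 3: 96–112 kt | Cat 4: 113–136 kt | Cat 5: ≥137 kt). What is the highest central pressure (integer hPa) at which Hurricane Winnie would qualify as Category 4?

Category 4 begins at V = 113 kt.
Required ΔP = (113/6.1)^(1/0.634) = 18.525^1.577 ≈ 99.91 hPa.
P_c ≤ 1014 − 99.91 = 914.09, so the highest integer P_c is 914 hPa.

914 hPa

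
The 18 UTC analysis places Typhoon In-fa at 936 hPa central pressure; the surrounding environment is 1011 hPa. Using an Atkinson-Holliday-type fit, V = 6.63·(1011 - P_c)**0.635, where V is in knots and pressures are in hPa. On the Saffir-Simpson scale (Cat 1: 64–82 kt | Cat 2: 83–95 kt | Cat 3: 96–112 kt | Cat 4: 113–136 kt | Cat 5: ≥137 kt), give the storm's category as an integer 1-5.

3

ΔP = 1011 − 936 = 75 hPa.
V ≈ 6.63 × 75^0.635 = 6.63 × 15.51 ≈ 103 kt.
103 kt falls in the Category 3 band.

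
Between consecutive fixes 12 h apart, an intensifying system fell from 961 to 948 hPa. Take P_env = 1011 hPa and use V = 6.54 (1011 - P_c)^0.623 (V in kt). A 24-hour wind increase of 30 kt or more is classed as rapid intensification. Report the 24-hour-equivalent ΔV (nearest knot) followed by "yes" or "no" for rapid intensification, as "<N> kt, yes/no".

V₁: ΔP = 50, V ≈ 6.54 × 50^0.623 ≈ 74.82 kt.
V₂: ΔP = 63, V ≈ 6.54 × 63^0.623 ≈ 86.41 kt.
ΔV over 12 h = 11.59 kt → 24 h equivalent = 11.59 × 24/12 ≈ 23.18 kt.
23 kt < 30 kt ⇒ not rapid intensification.

23 kt, no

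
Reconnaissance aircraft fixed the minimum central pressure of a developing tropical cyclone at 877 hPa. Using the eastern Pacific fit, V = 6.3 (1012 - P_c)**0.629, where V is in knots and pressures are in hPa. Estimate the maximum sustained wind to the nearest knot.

ΔP = 1012 − 877 = 135 hPa.
135^0.629 ≈ 21.877.
V ≈ 6.3 × 21.877 ≈ 137.8 kt.

138 kt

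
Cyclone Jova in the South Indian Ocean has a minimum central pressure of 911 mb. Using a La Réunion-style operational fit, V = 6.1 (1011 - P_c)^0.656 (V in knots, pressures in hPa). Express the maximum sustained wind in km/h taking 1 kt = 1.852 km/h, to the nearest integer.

232 km/h

ΔP = 1011 − 911 = 100 mb.
V ≈ 6.1 × 100^0.656 = 6.1 × 20.512 ≈ 125.121 kt.
125.121 × 1.852 ≈ 231.72 km/h → 232 km/h.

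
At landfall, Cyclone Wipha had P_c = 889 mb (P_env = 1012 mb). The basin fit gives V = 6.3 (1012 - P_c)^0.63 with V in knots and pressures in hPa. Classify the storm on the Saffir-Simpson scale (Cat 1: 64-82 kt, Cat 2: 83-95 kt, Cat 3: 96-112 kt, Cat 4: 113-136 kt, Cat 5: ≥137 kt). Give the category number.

4

ΔP = 1012 − 889 = 123 mb.
V ≈ 6.3 × 123^0.63 = 6.3 × 20.73 ≈ 131 kt.
131 kt falls in the Category 4 band.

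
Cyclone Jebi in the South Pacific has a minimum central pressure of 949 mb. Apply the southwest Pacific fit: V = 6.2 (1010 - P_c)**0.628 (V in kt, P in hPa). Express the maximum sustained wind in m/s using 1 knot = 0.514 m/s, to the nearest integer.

ΔP = 1010 − 949 = 61 mb.
V ≈ 6.2 × 61^0.628 = 6.2 × 13.219 ≈ 81.956 kt.
81.956 × 0.514 ≈ 42.13 m/s → 42 m/s.

42 m/s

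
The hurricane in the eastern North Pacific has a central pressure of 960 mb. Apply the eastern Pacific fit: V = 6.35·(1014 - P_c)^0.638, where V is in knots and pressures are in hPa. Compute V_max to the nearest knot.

ΔP = 1014 − 960 = 54 mb.
54^0.638 ≈ 12.743.
V ≈ 6.35 × 12.743 ≈ 80.9 kt.

81 kt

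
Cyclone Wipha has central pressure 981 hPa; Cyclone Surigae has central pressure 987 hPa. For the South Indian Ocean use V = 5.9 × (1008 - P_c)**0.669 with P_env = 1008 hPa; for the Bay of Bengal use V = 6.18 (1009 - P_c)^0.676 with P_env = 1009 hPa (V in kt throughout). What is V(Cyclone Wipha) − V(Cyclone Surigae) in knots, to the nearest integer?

4 kt

Cyclone Wipha: ΔP = 27; V ≈ 5.9 × 27^0.669 ≈ 53.51 kt.
Cyclone Surigae: ΔP = 22; V ≈ 6.18 × 22^0.676 ≈ 49.94 kt.
Difference ≈ 53.51 − 49.94 = 3.57 → 4 kt.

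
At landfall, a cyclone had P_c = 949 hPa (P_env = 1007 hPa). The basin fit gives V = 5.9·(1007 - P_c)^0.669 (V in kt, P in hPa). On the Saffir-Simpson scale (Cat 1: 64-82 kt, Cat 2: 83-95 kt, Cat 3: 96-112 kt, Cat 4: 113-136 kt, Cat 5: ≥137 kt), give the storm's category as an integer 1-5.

ΔP = 1007 − 949 = 58 hPa.
V ≈ 5.9 × 58^0.669 = 5.9 × 15.13 ≈ 89 kt.
89 kt falls in the Category 2 band.

2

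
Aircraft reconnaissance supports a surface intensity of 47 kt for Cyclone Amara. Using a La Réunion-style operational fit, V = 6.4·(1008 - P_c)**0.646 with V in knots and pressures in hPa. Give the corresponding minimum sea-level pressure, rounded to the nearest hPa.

ΔP = (V / 6.4)^(1/0.646) = (47/6.4)^1.548.
47/6.4 = 7.344; 7.344^1.548 ≈ 21.90 hPa.
P_c = 1008 − 21.90 = 986.10 ≈ 986 hPa.

986 hPa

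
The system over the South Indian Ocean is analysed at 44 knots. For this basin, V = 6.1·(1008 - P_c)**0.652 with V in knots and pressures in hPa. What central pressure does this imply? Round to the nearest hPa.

ΔP = (V / 6.1)^(1/0.652) = (44/6.1)^1.534.
44/6.1 = 7.213; 7.213^1.534 ≈ 20.71 hPa.
P_c = 1008 − 20.71 = 987.29 ≈ 987 hPa.

987 hPa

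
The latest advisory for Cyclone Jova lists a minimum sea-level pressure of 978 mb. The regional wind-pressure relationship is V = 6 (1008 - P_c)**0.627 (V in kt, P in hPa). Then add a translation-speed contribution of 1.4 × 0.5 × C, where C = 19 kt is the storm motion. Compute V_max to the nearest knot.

ΔP = 1008 − 978 = 30 mb.
30^0.627 ≈ 8.436.
V ≈ 6 × 8.436 ≈ 50.6 kt.
Translation term: 1.4 × 0.5 × 19 = 13.3 kt.
Corrected V ≈ 63.9 kt → 64 kt.

64 kt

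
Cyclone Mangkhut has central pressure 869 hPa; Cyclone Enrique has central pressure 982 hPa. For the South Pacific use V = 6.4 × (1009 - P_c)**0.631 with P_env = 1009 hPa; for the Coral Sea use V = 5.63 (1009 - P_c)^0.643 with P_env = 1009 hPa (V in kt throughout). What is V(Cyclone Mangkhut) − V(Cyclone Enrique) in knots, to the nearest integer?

Cyclone Mangkhut: ΔP = 140; V ≈ 6.4 × 140^0.631 ≈ 144.67 kt.
Cyclone Enrique: ΔP = 27; V ≈ 5.63 × 27^0.643 ≈ 46.87 kt.
Difference ≈ 144.67 − 46.87 = 97.80 → 98 kt.

98 kt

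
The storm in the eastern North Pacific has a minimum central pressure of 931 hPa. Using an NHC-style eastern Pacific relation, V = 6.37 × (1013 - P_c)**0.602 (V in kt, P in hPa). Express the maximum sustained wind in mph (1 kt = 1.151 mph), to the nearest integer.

104 mph

ΔP = 1013 − 931 = 82 hPa.
V ≈ 6.37 × 82^0.602 = 6.37 × 14.194 ≈ 90.418 kt.
90.418 × 1.151 ≈ 104.07 mph → 104 mph.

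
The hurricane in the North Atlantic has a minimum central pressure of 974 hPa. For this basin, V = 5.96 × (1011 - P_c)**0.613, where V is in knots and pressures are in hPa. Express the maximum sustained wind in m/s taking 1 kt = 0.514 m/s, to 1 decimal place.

28.0 m/s

ΔP = 1011 − 974 = 37 hPa.
V ≈ 5.96 × 37^0.613 = 5.96 × 9.148 ≈ 54.520 kt.
54.520 × 0.514 ≈ 28.02 m/s → 28.0 m/s.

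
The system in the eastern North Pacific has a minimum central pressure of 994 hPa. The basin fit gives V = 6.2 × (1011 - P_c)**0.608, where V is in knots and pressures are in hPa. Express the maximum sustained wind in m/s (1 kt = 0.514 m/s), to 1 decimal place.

ΔP = 1011 − 994 = 17 hPa.
V ≈ 6.2 × 17^0.608 = 6.2 × 5.599 ≈ 34.714 kt.
34.714 × 0.514 ≈ 17.84 m/s → 17.8 m/s.

17.8 m/s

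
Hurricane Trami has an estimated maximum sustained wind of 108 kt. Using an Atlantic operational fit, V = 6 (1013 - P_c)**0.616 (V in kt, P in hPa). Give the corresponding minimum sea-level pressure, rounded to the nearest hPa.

ΔP = (V / 6)^(1/0.616) = (108/6)^1.623.
108/6 = 18.000; 18.000^1.623 ≈ 109.09 hPa.
P_c = 1013 − 109.09 = 903.91 ≈ 904 hPa.

904 hPa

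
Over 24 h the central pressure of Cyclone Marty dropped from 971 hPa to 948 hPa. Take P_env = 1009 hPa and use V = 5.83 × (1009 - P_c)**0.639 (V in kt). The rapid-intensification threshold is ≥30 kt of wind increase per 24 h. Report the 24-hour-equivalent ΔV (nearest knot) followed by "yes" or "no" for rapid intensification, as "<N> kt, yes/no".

21 kt, no

V₁: ΔP = 38, V ≈ 5.83 × 38^0.639 ≈ 59.59 kt.
V₂: ΔP = 61, V ≈ 5.83 × 61^0.639 ≈ 80.63 kt.
ΔV over 24 h = 21.04 kt → 24 h equivalent = 21.04 × 24/24 ≈ 21.04 kt.
21 kt < 30 kt ⇒ not rapid intensification.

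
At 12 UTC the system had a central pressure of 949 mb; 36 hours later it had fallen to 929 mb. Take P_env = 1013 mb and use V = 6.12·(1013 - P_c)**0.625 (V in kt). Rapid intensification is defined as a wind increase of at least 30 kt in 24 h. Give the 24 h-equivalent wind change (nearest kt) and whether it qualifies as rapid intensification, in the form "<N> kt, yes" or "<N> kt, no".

10 kt, no

V₁: ΔP = 64, V ≈ 6.12 × 64^0.625 ≈ 82.34 kt.
V₂: ΔP = 84, V ≈ 6.12 × 84^0.625 ≈ 97.59 kt.
ΔV over 36 h = 15.25 kt → 24 h equivalent = 15.25 × 24/36 ≈ 10.17 kt.
10 kt < 30 kt ⇒ not rapid intensification.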